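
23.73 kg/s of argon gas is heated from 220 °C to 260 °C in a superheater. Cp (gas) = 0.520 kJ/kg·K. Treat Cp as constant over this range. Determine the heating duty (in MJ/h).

Q = ṁ·Cp·ΔT = 23.73 × 0.520 × (260 − 220) = 493.58 kJ/s
Heating duty = 1776.9 MJ/h

Q = 1780 MJ/h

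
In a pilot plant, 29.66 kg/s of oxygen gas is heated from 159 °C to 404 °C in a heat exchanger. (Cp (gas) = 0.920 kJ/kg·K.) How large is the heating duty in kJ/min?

Q = 401000 kJ/min

Q = ṁ·Cp·ΔT = 29.66 × 0.920 × (404 − 159) = 6685.4 kJ/s
Heating duty = 401120 kJ/min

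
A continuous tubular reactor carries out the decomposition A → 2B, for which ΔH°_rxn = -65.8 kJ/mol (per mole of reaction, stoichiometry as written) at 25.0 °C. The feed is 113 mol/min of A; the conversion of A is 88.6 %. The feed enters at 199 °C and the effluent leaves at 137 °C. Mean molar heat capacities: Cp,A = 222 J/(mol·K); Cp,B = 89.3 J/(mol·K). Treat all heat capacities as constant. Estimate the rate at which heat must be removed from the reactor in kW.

Q_out = 144 kW

Extent of reaction ξ = 0.886 × 113 = 100.12 mol/min
Reaction term: ξ·ΔH°_rxn = 100.12 × -65.8 = -6587.8 kJ/min
Sensible, feed 199→25 °C: -4365 kJ/min
Outlet flows (mol/min): A 12.882, B 200.24
Sensible, products 25→137 °C: 2323 kJ/min
Q = ΔH = -8629.7 kJ/min = -143.83 kW
Heat removed = 143.83 kW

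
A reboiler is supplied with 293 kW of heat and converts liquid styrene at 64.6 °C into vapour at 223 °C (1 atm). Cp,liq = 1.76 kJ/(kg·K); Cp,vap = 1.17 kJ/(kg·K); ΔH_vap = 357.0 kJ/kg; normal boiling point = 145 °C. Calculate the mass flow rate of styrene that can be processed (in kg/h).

ṁ = 1790 kg/h

Δh = 1.76×(145−64.6) + 357.0 + 1.17×(223−145) = 589.76 kJ/kg
Q = 293 kW = 293 kJ/s = 1.0548e+06 kJ/h
ṁ = Q/Δh = 1.0548e+06 / 589.76 = 1788.5 kg/h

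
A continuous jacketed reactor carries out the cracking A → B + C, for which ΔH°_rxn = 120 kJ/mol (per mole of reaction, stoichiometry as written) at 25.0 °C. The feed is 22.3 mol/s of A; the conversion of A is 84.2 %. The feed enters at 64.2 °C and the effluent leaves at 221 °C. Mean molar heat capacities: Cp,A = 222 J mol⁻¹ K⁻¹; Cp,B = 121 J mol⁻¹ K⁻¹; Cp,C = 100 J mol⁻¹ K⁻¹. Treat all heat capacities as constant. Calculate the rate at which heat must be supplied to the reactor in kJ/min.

Extent of reaction ξ = 0.842 × 22.3 = 18.777 mol/s
Reaction term: ξ·ΔH°_rxn = 18.777 × 120 = 2253.2 kJ/s
Sensible, feed 64.2→25 °C: -194.06 kJ/s
Outlet flows (mol/s): A 3.5234, B 18.777, C 18.777
Sensible, products 25→221 °C: 966.64 kJ/s
Q = ΔH = 3025.8 kJ/s = 3025.8 kW
Heat supplied = 181550 kJ/min

Q_in = 182000 kJ/min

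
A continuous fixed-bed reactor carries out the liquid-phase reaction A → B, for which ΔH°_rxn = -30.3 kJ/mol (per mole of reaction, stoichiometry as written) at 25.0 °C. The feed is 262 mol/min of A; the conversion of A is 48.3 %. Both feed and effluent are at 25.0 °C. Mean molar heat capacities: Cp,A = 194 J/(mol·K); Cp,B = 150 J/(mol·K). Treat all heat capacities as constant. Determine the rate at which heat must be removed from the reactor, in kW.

Q_out = 63.9 kW

Extent of reaction ξ = 0.483 × 262 = 126.55 mol/min
Reaction term: ξ·ΔH°_rxn = 126.55 × -30.3 = -3834.3 kJ/min
Q = ΔH = -3834.3 kJ/min = -63.906 kW
Heat removed = 63.906 kW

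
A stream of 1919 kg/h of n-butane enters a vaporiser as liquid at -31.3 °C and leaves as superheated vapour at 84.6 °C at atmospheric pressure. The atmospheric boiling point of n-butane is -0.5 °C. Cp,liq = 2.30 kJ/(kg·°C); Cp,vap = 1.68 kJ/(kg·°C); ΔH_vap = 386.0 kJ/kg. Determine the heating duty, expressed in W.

liquid -31.3→-0.5 °C: 70.84 kJ/kg
vaporisation at -0.5 °C: 386 kJ/kg
vapour -0.5→84.6 °C: 142.97 kJ/kg
Δh = 70.84 + 386 + 142.97 = 599.81 kJ/kg
Q = ṁ·Δh = 1919 kg/h × 599.81 kJ/kg = 1.151e+06 kJ/h
|Q| = 319.73 kW = 319730 W

Q = 320000 W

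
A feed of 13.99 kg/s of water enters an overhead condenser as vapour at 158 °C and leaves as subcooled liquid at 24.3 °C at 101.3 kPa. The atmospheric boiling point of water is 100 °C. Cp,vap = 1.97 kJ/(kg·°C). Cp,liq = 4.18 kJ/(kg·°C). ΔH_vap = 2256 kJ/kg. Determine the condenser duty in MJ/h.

Q_c = 135000 MJ/h

vapour 158→100 °C: -114.26 kJ/kg
condensation at 100 °C: -2256 kJ/kg
liquid 100→24.3 °C: -316.43 kJ/kg
Δh = -114.26 + -2256 + -316.43 = -2686.7 kJ/kg
Q = ṁ·Δh = 13.99 kg/s × -2686.7 kJ/kg = -37587 kJ/s
|Q| = 37587 kW = 135310 MJ/h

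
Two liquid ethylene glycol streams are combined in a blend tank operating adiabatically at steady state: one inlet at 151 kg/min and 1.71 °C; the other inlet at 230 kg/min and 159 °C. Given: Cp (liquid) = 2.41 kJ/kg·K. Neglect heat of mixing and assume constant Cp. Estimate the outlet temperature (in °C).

No heat crosses the boundary, so H_out = H_in.
Σ ṁᵢCp,ᵢTᵢ = 151×2.41×1.71 + 230×2.41×159 = 88756
Σ ṁᵢCp,ᵢ = 151×2.41 + 230×2.41 = 918.21
T_out = 88756 / 918.21 = 96.662 °C

T_out = 96.7 °C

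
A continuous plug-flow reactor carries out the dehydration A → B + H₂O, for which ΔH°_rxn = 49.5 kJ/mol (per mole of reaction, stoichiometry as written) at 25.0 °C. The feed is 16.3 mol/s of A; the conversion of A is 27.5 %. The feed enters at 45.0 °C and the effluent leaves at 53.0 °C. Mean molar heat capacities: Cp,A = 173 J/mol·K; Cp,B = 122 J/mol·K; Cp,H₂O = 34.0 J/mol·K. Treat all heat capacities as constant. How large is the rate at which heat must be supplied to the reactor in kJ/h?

Q_in = 872000 kJ/h

Extent of reaction ξ = 0.275 × 16.3 = 4.4825 mol/s
Reaction term: ξ·ΔH°_rxn = 4.4825 × 49.5 = 221.88 kJ/s
Sensible, feed 45.0→25 °C: -56.398 kJ/s
Outlet flows (mol/s): A 11.817, B 4.4825, H₂O 4.4825
Sensible, products 25→53.0 °C: 76.824 kJ/s
Q = ΔH = 242.31 kJ/s = 242.31 kW
Heat supplied = 872310 kJ/h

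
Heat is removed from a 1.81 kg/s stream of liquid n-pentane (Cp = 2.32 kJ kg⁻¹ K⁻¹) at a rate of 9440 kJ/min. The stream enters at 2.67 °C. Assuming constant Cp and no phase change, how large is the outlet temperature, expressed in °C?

Q = 9440 kJ/min = 157.33 kJ/s
ΔT = Q/(ṁ·Cp) = 157.33/(1.81×2.32) = 37.467 K
T_out = 2.67 − 37.467 = -34.797 °C

T_out = -34.8 °C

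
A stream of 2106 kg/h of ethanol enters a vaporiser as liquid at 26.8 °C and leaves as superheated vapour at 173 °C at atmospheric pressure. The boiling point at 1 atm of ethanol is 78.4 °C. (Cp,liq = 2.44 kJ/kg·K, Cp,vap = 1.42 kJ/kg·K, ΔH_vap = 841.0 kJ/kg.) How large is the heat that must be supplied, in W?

liquid 26.8→78.4 °C: 125.9 kJ/kg
vaporisation at 78.4 °C: 841 kJ/kg
vapour 78.4→173 °C: 134.33 kJ/kg
Δh = 125.9 + 841 + 134.33 = 1101.2 kJ/kg
Q = ṁ·Δh = 2106 kg/h × 1101.2 kJ/kg = 2.3192e+06 kJ/h
|Q| = 644.22 kW = 644220 W

Q = 644000 W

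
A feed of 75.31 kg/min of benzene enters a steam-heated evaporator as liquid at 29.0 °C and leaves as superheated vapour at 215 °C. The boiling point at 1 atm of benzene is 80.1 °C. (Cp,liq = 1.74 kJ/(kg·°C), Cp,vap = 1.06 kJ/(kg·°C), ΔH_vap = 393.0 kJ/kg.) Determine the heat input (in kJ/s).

liquid 29.0→80.1 °C: 88.914 kJ/kg
vaporisation at 80.1 °C: 393 kJ/kg
vapour 80.1→215 °C: 142.99 kJ/kg
Δh = 88.914 + 393 + 142.99 = 624.91 kJ/kg
Q = ṁ·Δh = 75.31 kg/min × 624.91 kJ/kg = 47062 kJ/min
|Q| = 784.36 kW

Q = 784 kJ/s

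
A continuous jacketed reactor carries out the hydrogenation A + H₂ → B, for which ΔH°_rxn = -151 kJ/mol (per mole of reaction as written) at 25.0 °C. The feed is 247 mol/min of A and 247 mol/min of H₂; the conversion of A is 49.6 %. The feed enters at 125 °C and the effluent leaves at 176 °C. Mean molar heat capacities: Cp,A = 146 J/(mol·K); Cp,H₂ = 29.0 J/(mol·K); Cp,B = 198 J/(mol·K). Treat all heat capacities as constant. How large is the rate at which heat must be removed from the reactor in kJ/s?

Extent of reaction ξ = 0.496 × 247 = 122.51 mol/min
Reaction term: ξ·ΔH°_rxn = 122.51 × -151 = -18499 kJ/min
Sensible, feed 125→25 °C: -4322.5 kJ/min
Outlet flows (mol/min): A 124.49, H₂ 124.49, B 122.51
Sensible, products 25→176 °C: 6952.5 kJ/min
Q = ΔH = -15869 kJ/min = -264.49 kW
Heat removed = 264.49 kJ/s

Q_out = 264 kJ/s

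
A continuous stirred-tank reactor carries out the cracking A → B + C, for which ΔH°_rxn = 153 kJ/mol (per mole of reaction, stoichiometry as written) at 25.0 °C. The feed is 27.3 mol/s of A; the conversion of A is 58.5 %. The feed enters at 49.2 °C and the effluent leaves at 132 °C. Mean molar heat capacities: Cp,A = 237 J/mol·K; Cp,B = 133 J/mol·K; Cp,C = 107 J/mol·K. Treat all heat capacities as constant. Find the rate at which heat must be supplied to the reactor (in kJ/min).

Extent of reaction ξ = 0.585 × 27.3 = 15.97 mol/s
Reaction term: ξ·ΔH°_rxn = 15.97 × 153 = 2443.5 kJ/s
Sensible, feed 49.2→25 °C: -156.58 kJ/s
Outlet flows (mol/s): A 11.33, B 15.97, C 15.97
Sensible, products 25→132 °C: 697.43 kJ/s
Q = ΔH = 2984.3 kJ/s = 2984.3 kW
Heat supplied = 179060 kJ/min

Q_in = 179000 kJ/min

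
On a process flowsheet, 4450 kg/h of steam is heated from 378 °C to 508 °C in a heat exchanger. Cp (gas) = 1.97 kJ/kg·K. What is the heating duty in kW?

Q = 317 kW

Q = ṁ·Cp·ΔT = 4450 × 1.97 × (508 − 378) = 1.1396e+06 kJ/h
Converting: 1.1396e+06 / 3600 s = 316.57 kW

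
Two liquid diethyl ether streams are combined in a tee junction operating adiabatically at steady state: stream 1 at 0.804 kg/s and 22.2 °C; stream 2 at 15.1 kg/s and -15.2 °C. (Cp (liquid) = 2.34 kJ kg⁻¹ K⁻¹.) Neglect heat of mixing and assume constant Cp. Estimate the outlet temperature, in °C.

No heat crosses the boundary, so H_out = H_in.
Σ ṁᵢCp,ᵢTᵢ = 0.804×2.34×22.2 + 15.1×2.34×-15.2 = -495.31
Σ ṁᵢCp,ᵢ = 0.804×2.34 + 15.1×2.34 = 37.215
T_out = -495.31 / 37.215 = -13.309 °C

T_out = -13.3 °C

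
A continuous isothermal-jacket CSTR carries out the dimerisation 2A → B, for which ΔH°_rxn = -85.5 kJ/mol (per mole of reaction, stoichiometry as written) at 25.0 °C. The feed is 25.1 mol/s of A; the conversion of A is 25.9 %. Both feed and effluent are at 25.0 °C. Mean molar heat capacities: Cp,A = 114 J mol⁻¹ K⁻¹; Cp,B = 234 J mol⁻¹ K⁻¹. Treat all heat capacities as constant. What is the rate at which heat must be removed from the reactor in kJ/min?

Q_out = 16700 kJ/min

Extent of reaction ξ = 0.259 × 25.1 / 2 = 3.2505 mol/s
Reaction term: ξ·ΔH°_rxn = 3.2505 × -85.5 = -277.91 kJ/s
Q = ΔH = -277.91 kJ/s = -277.91 kW
Heat removed = 16675 kJ/min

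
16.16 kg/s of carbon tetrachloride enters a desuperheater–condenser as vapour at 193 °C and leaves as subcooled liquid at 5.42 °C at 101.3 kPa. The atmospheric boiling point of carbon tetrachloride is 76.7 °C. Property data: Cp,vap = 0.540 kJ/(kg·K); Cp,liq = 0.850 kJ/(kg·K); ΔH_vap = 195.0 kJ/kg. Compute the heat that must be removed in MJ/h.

vapour 193→76.7 °C: -62.802 kJ/kg
condensation at 76.7 °C: -195 kJ/kg
liquid 76.7→5.42 °C: -60.588 kJ/kg
Δh = -62.802 + -195 + -60.588 = -318.39 kJ/kg
Q = ṁ·Δh = 16.16 kg/s × -318.39 kJ/kg = -5145.2 kJ/s
|Q| = 5145.2 kW = 18523 MJ/h

Q_c = 18500 MJ/h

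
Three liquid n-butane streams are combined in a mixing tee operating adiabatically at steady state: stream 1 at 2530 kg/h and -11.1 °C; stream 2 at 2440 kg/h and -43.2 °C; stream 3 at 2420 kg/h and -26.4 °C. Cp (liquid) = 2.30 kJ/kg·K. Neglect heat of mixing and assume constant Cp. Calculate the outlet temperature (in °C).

T_out = -26.7 °C

Adiabatic, steady state ⇒ Σ ṁᵢCp,ᵢ(T_out − Tᵢ) = 0
T_out = Σ ṁᵢCp,ᵢTᵢ / Σ ṁᵢCp,ᵢ
      = -453970 / 16997 = -26.709 °C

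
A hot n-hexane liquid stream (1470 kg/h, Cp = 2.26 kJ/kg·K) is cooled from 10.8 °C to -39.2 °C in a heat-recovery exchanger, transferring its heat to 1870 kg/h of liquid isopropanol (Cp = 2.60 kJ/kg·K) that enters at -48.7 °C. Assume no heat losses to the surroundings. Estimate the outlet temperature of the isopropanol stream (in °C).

T_c,out = -14.5 °C

Heat released by hot stream: Q = 1470 × 2.26 × (10.8 − -39.2) = 166110 kJ/h
Energy balance on cold side (adiabatic exchanger): Q = ṁ_c·Cp_c·(T_c,out − T_c,in)
T_c,out = -48.7 + 166110/(1870 × 2.60) = -14.535 °C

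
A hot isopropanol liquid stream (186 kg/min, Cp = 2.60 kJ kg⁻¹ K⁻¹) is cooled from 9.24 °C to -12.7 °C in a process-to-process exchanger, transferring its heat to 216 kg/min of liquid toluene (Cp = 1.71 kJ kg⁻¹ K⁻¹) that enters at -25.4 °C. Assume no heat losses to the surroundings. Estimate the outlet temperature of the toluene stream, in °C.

T_c,out = 3.33 °C

Heat released by hot stream: Q = 186 × 2.60 × (9.24 − -12.7) = 10610 kJ/min
Energy balance on cold side (adiabatic exchanger): Q = ṁ_c·Cp_c·(T_c,out − T_c,in)
T_c,out = -25.4 + 10610/(216 × 1.71) = 3.3259 °C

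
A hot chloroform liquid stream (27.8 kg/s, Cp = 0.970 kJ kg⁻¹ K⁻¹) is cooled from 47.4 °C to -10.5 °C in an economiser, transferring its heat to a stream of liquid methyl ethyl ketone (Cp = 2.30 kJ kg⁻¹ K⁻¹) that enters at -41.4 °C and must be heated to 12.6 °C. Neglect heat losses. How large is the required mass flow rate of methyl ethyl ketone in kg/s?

Heat released by hot stream: Q = 27.8 × 0.970 × (47.4 − -10.5) = 1561.3 kJ/s
Energy balance on cold side (adiabatic exchanger): Q = ṁ_c·Cp_c·(T_c,out − T_c,in)
ṁ_c = 1561.3 / [2.30 × (12.6 − -41.4)] = 12.571 kg/s

ṁ_c = 12.6 kg/s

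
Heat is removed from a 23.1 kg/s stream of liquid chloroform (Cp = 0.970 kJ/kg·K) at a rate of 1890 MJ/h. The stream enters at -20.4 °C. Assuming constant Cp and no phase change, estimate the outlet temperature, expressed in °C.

Q = 1890 MJ/h = 525 kJ/s
ΔT = Q/(ṁ·Cp) = 525/(23.1×0.970) = 23.43 K
T_out = -20.4 − 23.43 = -43.83 °C

T_out = -43.8 °C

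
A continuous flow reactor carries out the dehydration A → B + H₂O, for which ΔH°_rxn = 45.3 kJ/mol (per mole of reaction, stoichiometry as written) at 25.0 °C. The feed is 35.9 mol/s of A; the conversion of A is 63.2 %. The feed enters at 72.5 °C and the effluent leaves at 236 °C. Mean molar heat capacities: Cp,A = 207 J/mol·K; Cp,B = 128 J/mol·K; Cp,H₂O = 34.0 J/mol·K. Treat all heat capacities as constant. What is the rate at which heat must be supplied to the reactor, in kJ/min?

Q_in = 122000 kJ/min

Extent of reaction ξ = 0.632 × 35.9 = 22.689 mol/s
Reaction term: ξ·ΔH°_rxn = 22.689 × 45.3 = 1027.8 kJ/s
Sensible, feed 72.5→25 °C: -352.99 kJ/s
Outlet flows (mol/s): A 13.211, B 22.689, H₂O 22.689
Sensible, products 25→236 °C: 1352.6 kJ/s
Q = ΔH = 2027.4 kJ/s = 2027.4 kW
Heat supplied = 121640 kJ/min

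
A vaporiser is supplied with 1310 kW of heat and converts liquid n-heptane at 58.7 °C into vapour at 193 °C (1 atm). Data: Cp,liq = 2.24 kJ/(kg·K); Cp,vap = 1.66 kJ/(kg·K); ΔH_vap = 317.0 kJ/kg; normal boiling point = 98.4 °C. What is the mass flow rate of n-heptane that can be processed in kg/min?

Δh = 2.24×(98.4−58.7) + 317.0 + 1.66×(193−98.4) = 562.96 kJ/kg
Q = 1310 kW = 1310 kJ/s = 78600 kJ/min
ṁ = Q/Δh = 78600 / 562.96 = 139.62 kg/min

ṁ = 140 kg/min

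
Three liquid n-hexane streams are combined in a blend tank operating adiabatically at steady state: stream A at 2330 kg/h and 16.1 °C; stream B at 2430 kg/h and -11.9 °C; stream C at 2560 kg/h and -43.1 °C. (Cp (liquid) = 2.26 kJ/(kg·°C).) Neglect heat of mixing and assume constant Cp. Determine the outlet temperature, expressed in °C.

No heat crosses the boundary, so H_out = H_in.
T_out = Σ ṁᵢCp,ᵢTᵢ / Σ ṁᵢCp,ᵢ
      = -229930 / 16543 = -13.899 °C

T_out = -13.9 °C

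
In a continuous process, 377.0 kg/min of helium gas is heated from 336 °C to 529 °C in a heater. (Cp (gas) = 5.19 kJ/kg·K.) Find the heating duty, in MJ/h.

Q = ṁ·Cp·ΔT = 377.0 × 5.19 × (529 − 336) = 377630 kJ/min
Converting: 377630 / 60 s = 6293.8 kW
Heating duty = 22658 MJ/h

Q = 22700 MJ/h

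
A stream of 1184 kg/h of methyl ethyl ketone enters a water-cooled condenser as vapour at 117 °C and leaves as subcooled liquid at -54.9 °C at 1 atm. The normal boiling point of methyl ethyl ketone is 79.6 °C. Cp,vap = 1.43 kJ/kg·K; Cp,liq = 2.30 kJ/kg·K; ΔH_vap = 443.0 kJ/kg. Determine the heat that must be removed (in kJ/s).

Q_c = 265 kJ/s

vapour 117→79.6 °C: -53.482 kJ/kg
condensation at 79.6 °C: -443 kJ/kg
liquid 79.6→-54.9 °C: -309.35 kJ/kg
Δh = -53.482 + -443 + -309.35 = -805.83 kJ/kg
Q = ṁ·Δh = 1184 kg/h × -805.83 kJ/kg = -954110 kJ/h
|Q| = 265.03 kW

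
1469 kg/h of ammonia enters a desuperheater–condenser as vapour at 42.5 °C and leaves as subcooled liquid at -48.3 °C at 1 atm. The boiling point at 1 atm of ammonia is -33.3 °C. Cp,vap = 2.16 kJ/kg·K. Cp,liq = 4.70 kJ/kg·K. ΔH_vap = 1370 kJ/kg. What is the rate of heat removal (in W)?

vapour 42.5→-33.3 °C: -163.73 kJ/kg
condensation at -33.3 °C: -1370 kJ/kg
liquid -33.3→-48.3 °C: -70.5 kJ/kg
Δh = -163.73 + -1370 + -70.5 = -1604.2 kJ/kg
Q = ṁ·Δh = 1469 kg/h × -1604.2 kJ/kg = -2.3566e+06 kJ/h
|Q| = 654.61 kW = 654610 W

Q_c = 655000 W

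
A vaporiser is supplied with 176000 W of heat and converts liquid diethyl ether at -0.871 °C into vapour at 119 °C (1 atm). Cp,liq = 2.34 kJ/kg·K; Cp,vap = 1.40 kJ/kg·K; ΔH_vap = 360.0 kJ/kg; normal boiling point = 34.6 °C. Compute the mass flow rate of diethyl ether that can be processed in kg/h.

ṁ = 1130 kg/h

Δh = 2.34×(34.6−-0.871) + 360.0 + 1.40×(119−34.6) = 561.16 kJ/kg
Q = 176000 W = 176 kJ/s = 633600 kJ/h
ṁ = Q/Δh = 633600 / 561.16 = 1129.1 kg/h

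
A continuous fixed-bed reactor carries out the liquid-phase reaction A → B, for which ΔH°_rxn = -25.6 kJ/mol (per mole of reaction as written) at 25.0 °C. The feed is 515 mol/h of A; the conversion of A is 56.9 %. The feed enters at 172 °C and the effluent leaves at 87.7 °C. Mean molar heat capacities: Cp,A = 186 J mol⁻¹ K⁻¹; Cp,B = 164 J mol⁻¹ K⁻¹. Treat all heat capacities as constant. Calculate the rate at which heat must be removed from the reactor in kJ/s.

Q_out = 4.44 kJ/s

Extent of reaction ξ = 0.569 × 515 = 293.03 mol/h
Reaction term: ξ·ΔH°_rxn = 293.03 × -25.6 = -7501.7 kJ/h
Sensible, feed 172→25 °C: -14081 kJ/h
Outlet flows (mol/h): A 221.97, B 293.03
Sensible, products 25→87.7 °C: 5601.8 kJ/h
Q = ΔH = -15981 kJ/h = -4.4392 kW
Heat removed = 4.4392 kJ/s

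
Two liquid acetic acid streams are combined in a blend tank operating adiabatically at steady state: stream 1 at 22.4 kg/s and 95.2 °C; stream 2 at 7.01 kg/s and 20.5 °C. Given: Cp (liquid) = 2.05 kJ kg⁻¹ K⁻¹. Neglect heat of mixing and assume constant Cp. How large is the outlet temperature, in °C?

No heat crosses the boundary, so H_out = H_in.
Σ ṁᵢCp,ᵢTᵢ = 22.4×2.05×95.2 + 7.01×2.05×20.5 = 4666.2
Σ ṁᵢCp,ᵢ = 22.4×2.05 + 7.01×2.05 = 60.29
T_out = 4666.2 / 60.29 = 77.395 °C

T_out = 77.4 °C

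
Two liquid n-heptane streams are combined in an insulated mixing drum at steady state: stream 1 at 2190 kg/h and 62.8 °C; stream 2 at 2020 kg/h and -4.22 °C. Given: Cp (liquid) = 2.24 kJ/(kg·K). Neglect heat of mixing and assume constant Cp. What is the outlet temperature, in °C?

Energy balance with Q = 0: Σ ṁᵢCp,ᵢ(T_out − Tᵢ) = 0
Σ ṁᵢCp,ᵢTᵢ = 2190×2.24×62.8 + 2020×2.24×-4.22 = 288980
Σ ṁᵢCp,ᵢ = 2190×2.24 + 2020×2.24 = 9430.4
T_out = 288980 / 9430.4 = 30.643 °C

T_out = 30.6 °C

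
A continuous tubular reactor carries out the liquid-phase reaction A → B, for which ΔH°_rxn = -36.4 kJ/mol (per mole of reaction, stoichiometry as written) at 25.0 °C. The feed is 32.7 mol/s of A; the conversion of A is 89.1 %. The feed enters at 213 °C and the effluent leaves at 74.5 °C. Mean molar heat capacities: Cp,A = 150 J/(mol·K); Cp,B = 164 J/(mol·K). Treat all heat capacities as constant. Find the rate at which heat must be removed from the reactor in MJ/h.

Extent of reaction ξ = 0.891 × 32.7 = 29.136 mol/s
Reaction term: ξ·ΔH°_rxn = 29.136 × -36.4 = -1060.5 kJ/s
Sensible, feed 213→25 °C: -922.14 kJ/s
Outlet flows (mol/s): A 3.5643, B 29.136
Sensible, products 25→74.5 °C: 262.99 kJ/s
Q = ΔH = -1719.7 kJ/s = -1719.7 kW
Heat removed = 6190.9 MJ/h

Q_out = 6190 MJ/h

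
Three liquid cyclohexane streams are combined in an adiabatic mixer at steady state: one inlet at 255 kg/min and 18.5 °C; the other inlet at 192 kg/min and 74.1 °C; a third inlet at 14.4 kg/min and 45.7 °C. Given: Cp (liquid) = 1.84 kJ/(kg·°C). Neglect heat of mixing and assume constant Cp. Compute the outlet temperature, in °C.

T_out = 42.5 °C

No heat crosses the boundary, so H_out = H_in.
T_out = Σ ṁᵢCp,ᵢTᵢ / Σ ṁᵢCp,ᵢ
      = 36069 / 848.98 = 42.485 °C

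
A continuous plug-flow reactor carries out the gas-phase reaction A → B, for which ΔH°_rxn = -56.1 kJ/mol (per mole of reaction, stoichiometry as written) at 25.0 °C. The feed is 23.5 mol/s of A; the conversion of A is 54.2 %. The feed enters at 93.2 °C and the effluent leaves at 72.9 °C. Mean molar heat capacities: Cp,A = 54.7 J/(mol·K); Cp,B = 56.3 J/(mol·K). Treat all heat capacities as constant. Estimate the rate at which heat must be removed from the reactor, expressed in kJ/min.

Q_out = 44400 kJ/min

Extent of reaction ξ = 0.542 × 23.5 = 12.737 mol/s
Reaction term: ξ·ΔH°_rxn = 12.737 × -56.1 = -714.55 kJ/s
Sensible, feed 93.2→25 °C: -87.668 kJ/s
Outlet flows (mol/s): A 10.763, B 12.737
Sensible, products 25→72.9 °C: 62.549 kJ/s
Q = ΔH = -739.66 kJ/s = -739.66 kW
Heat removed = 44380 kJ/min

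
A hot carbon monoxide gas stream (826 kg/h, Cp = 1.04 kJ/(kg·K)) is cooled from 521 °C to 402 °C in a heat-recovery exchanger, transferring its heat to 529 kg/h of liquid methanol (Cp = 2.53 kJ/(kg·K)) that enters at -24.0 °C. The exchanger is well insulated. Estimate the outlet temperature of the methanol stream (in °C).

T_c,out = 52.4 °C

Heat released by hot stream: Q = 826 × 1.04 × (521 − 402) = 102230 kJ/h
Energy balance on cold side (adiabatic exchanger): Q = ṁ_c·Cp_c·(T_c,out − T_c,in)
T_c,out = -24.0 + 102230/(529 × 2.53) = 52.381 °C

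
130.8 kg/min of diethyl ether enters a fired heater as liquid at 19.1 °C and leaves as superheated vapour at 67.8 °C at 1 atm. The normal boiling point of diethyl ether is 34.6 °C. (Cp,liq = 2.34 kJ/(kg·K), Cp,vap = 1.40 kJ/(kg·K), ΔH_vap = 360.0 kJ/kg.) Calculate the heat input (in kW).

liquid 19.1→34.6 °C: 36.27 kJ/kg
vaporisation at 34.6 °C: 360 kJ/kg
vapour 34.6→67.8 °C: 46.48 kJ/kg
Δh = 36.27 + 360 + 46.48 = 442.75 kJ/kg
Q = ṁ·Δh = 130.8 kg/min × 442.75 kJ/kg = 57912 kJ/min
|Q| = 965.2 kW

Q = 965 kW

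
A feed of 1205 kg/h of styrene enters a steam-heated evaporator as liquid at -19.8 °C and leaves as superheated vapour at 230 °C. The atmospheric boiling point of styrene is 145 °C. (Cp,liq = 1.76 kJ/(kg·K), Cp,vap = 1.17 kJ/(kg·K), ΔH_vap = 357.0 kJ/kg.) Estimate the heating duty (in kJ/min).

Q = 15000 kJ/min

liquid -19.8→145 °C: 290.05 kJ/kg
vaporisation at 145 °C: 357 kJ/kg
vapour 145→230 °C: 99.45 kJ/kg
Δh = 290.05 + 357 + 99.45 = 746.5 kJ/kg
Q = ṁ·Δh = 1205 kg/h × 746.5 kJ/kg = 899530 kJ/h
|Q| = 249.87 kW = 14992 kJ/min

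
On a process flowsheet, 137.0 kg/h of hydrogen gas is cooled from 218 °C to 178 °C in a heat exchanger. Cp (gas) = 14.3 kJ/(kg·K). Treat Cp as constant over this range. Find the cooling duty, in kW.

Q = ṁ·Cp·ΔT = 137.0 × 14.3 × (178 − 218) = -78364 kJ/h
Converting: 78364 / 3600 s = 21.768 kW

Q_c = 21.8 kW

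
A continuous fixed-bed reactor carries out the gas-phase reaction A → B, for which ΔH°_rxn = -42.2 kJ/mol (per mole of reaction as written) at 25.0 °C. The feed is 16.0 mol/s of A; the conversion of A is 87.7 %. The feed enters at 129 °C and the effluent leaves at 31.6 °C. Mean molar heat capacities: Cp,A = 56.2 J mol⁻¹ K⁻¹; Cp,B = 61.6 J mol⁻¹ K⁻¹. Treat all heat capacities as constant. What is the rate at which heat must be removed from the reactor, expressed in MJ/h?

Q_out = 2450 MJ/h

Extent of reaction ξ = 0.877 × 16.0 = 14.032 mol/s
Reaction term: ξ·ΔH°_rxn = 14.032 × -42.2 = -592.15 kJ/s
Sensible, feed 129→25 °C: -93.517 kJ/s
Outlet flows (mol/s): A 1.968, B 14.032
Sensible, products 25→31.6 °C: 6.4348 kJ/s
Q = ΔH = -679.23 kJ/s = -679.23 kW
Heat removed = 2445.2 MJ/h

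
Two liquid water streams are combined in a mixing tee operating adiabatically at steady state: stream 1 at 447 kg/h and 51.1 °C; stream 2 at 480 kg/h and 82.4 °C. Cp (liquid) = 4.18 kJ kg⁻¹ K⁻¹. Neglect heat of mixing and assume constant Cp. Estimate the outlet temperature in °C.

No heat crosses the boundary, so H_out = H_in.
Σ ṁᵢCp,ᵢTᵢ = 447×4.18×51.1 + 480×4.18×82.4 = 260810
Σ ṁᵢCp,ᵢ = 447×4.18 + 480×4.18 = 3874.9
T_out = 260810 / 3874.9 = 67.307 °C

T_out = 67.3 °C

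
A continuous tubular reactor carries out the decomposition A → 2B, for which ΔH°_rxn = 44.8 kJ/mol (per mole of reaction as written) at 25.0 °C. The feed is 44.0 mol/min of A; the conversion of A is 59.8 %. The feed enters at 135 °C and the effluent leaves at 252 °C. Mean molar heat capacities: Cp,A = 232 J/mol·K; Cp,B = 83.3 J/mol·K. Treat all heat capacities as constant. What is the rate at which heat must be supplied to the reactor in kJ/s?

Extent of reaction ξ = 0.598 × 44.0 = 26.312 mol/min
Reaction term: ξ·ΔH°_rxn = 26.312 × 44.8 = 1178.8 kJ/min
Sensible, feed 135→25 °C: -1122.9 kJ/min
Outlet flows (mol/min): A 17.688, B 52.624
Sensible, products 25→252 °C: 1926.6 kJ/min
Q = ΔH = 1982.5 kJ/min = 33.042 kW
Heat supplied = 33.042 kJ/s

Q_in = 33.0 kJ/s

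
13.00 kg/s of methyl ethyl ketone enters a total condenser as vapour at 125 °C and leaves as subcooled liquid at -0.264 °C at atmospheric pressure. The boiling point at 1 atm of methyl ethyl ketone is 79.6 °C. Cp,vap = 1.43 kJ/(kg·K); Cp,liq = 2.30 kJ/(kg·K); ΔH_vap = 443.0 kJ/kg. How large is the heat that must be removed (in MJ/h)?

vapour 125→79.6 °C: -64.922 kJ/kg
condensation at 79.6 °C: -443 kJ/kg
liquid 79.6→-0.264 °C: -183.69 kJ/kg
Δh = -64.922 + -443 + -183.69 = -691.61 kJ/kg
Q = ṁ·Δh = 13.00 kg/s × -691.61 kJ/kg = -8990.9 kJ/s
|Q| = 8990.9 kW = 32367 MJ/h

Q_c = 32400 MJ/h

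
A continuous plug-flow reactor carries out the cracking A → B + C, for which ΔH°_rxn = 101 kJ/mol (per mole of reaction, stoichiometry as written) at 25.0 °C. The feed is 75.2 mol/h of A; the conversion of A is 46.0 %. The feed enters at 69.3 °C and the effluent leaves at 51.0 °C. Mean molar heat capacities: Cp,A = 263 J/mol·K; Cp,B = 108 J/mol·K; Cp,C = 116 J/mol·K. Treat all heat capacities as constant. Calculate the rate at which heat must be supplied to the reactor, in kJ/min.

Q_in = 51.6 kJ/min

Extent of reaction ξ = 0.460 × 75.2 = 34.592 mol/h
Reaction term: ξ·ΔH°_rxn = 34.592 × 101 = 3493.8 kJ/h
Sensible, feed 69.3→25 °C: -876.15 kJ/h
Outlet flows (mol/h): A 40.608, B 34.592, C 34.592
Sensible, products 25→51.0 °C: 479.14 kJ/h
Q = ΔH = 3096.8 kJ/h = 0.86022 kW
Heat supplied = 51.613 kJ/min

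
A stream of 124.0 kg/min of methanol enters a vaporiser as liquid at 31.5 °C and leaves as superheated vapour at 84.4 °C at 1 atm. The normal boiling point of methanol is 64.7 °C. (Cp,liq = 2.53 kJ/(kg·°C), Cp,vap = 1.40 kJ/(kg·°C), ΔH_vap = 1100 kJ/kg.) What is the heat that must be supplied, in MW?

liquid 31.5→64.7 °C: 83.996 kJ/kg
vaporisation at 64.7 °C: 1100 kJ/kg
vapour 64.7→84.4 °C: 27.58 kJ/kg
Δh = 83.996 + 1100 + 27.58 = 1211.6 kJ/kg
Q = ṁ·Δh = 124.0 kg/min × 1211.6 kJ/kg = 150240 kJ/min
|Q| = 2503.9 kW = 2.5039 MW

Q = 2.50 MW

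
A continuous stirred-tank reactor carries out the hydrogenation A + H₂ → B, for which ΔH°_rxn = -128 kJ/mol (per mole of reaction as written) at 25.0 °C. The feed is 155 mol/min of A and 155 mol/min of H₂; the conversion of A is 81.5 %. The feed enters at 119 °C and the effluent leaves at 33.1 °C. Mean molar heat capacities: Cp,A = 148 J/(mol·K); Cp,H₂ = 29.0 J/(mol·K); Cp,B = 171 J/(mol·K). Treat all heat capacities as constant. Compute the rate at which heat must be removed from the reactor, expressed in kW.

Extent of reaction ξ = 0.815 × 155 = 126.32 mol/min
Reaction term: ξ·ΔH°_rxn = 126.32 × -128 = -16170 kJ/min
Sensible, feed 119→25 °C: -2578.9 kJ/min
Outlet flows (mol/min): A 28.675, H₂ 28.675, B 126.32
Sensible, products 25→33.1 °C: 216.08 kJ/min
Q = ΔH = -18532 kJ/min = -308.87 kW
Heat removed = 308.87 kW

Q_out = 309 kW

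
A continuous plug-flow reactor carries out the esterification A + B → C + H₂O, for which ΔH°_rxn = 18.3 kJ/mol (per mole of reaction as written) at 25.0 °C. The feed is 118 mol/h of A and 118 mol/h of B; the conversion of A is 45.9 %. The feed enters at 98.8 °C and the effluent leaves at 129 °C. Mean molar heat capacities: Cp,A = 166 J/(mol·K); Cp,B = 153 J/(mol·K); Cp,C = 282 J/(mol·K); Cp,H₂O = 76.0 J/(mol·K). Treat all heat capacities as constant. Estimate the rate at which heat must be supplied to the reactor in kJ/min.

Extent of reaction ξ = 0.459 × 118 = 54.162 mol/h
Reaction term: ξ·ΔH°_rxn = 54.162 × 18.3 = 991.16 kJ/h
Sensible, feed 98.8→25 °C: -2778 kJ/h
Outlet flows (mol/h): A 63.838, B 63.838, C 54.162, H₂O 54.162
Sensible, products 25→129 °C: 4134.4 kJ/h
Q = ΔH = 2347.6 kJ/h = 0.65212 kW
Heat supplied = 39.127 kJ/min

Q_in = 39.1 kJ/min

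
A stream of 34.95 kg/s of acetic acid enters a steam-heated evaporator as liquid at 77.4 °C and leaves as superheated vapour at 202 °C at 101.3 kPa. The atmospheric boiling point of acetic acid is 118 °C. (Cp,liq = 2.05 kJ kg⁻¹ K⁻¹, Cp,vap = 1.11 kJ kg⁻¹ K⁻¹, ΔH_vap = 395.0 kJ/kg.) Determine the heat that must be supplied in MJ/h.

liquid 77.4→118 °C: 83.23 kJ/kg
vaporisation at 118 °C: 395 kJ/kg
vapour 118→202 °C: 93.24 kJ/kg
Δh = 83.23 + 395 + 93.24 = 571.47 kJ/kg
Q = ṁ·Δh = 34.95 kg/s × 571.47 kJ/kg = 19973 kJ/s
|Q| = 19973 kW = 71902 MJ/h

Q = 71900 MJ/h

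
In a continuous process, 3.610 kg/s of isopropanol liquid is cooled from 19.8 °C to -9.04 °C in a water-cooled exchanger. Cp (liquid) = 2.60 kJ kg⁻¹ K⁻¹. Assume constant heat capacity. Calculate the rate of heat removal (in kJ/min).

Q = ṁ·Cp·ΔT = 3.610 × 2.60 × (-9.04 − 19.8) = -270.69 kJ/s
Cooling duty = 16242 kJ/min

Q_c = 16200 kJ/min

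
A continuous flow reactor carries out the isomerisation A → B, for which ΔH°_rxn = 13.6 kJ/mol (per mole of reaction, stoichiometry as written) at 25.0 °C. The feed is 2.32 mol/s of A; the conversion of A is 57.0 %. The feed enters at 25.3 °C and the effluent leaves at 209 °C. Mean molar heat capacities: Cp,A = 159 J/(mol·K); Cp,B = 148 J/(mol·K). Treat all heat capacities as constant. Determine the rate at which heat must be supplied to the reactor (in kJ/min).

Q_in = 4980 kJ/min

Extent of reaction ξ = 0.570 × 2.32 = 1.3224 mol/s
Reaction term: ξ·ΔH°_rxn = 1.3224 × 13.6 = 17.985 kJ/s
Sensible, feed 25.3→25 °C: -0.11066 kJ/s
Outlet flows (mol/s): A 0.9976, B 1.3224
Sensible, products 25→209 °C: 65.197 kJ/s
Q = ΔH = 83.071 kJ/s = 83.071 kW
Heat supplied = 4984.3 kJ/min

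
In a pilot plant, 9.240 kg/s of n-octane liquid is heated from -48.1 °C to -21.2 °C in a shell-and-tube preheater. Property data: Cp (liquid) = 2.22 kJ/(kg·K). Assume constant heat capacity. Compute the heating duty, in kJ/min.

Q = 33100 kJ/min

Q = ṁ·Cp·ΔT = 9.240 × 2.22 × (-21.2 − -48.1) = 551.79 kJ/s
Heating duty = 33108 kJ/min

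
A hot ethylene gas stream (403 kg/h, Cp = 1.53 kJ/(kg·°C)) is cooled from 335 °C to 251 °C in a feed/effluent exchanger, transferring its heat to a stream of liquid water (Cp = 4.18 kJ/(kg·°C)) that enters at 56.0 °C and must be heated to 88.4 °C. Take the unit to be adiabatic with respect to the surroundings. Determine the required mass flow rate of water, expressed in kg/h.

Heat released by hot stream: Q = 403 × 1.53 × (335 − 251) = 51794 kJ/h
Energy balance on cold side (adiabatic exchanger): Q = ṁ_c·Cp_c·(T_c,out − T_c,in)
ṁ_c = 51794 / [4.18 × (88.4 − 56.0)] = 382.43 kg/h

ṁ_c = 382 kg/h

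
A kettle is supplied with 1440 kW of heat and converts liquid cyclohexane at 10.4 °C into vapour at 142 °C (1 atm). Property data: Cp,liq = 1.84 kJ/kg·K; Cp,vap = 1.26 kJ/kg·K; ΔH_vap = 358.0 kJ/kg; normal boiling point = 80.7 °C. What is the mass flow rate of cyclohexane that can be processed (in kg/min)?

Δh = 1.84×(80.7−10.4) + 358.0 + 1.26×(142−80.7) = 564.59 kJ/kg
Q = 1440 kW = 1440 kJ/s = 86400 kJ/min
ṁ = Q/Δh = 86400 / 564.59 = 153.03 kg/min

ṁ = 153 kg/min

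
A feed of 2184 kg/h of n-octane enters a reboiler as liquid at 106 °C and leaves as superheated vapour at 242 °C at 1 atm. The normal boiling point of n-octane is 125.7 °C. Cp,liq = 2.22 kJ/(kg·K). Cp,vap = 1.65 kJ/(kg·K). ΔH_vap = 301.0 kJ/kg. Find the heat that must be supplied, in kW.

Q = 326 kW

liquid 106→125.7 °C: 43.734 kJ/kg
vaporisation at 125.7 °C: 301 kJ/kg
vapour 125.7→242 °C: 191.89 kJ/kg
Δh = 43.734 + 301 + 191.89 = 536.63 kJ/kg
Q = ṁ·Δh = 2184 kg/h × 536.63 kJ/kg = 1.172e+06 kJ/h
|Q| = 325.55 kW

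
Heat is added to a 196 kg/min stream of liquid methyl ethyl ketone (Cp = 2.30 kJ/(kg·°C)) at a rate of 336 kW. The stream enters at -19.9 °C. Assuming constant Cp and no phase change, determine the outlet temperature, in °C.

T_out = 24.8 °C

Q = 336 kW = 20160 kJ/min
ΔT = Q/(ṁ·Cp) = 20160/(196×2.30) = 44.72 K
T_out = -19.9 + 44.72 = 24.82 °C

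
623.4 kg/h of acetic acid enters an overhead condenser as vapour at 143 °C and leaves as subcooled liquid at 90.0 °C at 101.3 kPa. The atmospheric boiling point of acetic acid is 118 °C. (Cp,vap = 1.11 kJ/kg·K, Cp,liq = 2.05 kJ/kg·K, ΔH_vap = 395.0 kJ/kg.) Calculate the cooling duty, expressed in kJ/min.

vapour 143→118 °C: -27.75 kJ/kg
condensation at 118 °C: -395 kJ/kg
liquid 118→90.0 °C: -57.4 kJ/kg
Δh = -27.75 + -395 + -57.4 = -480.15 kJ/kg
Q = ṁ·Δh = 623.4 kg/h × -480.15 kJ/kg = -299330 kJ/h
|Q| = 83.146 kW = 4988.8 kJ/min

Q_c = 4990 kJ/min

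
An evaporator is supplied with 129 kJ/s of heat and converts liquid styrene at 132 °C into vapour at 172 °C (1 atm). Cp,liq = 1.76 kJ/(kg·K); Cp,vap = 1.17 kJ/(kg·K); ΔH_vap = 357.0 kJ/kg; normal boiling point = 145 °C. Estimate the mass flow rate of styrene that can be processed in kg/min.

Δh = 1.76×(145−132) + 357.0 + 1.17×(172−145) = 411.47 kJ/kg
Q = 129 kJ/s = 129 kJ/s = 7740 kJ/min
ṁ = Q/Δh = 7740 / 411.47 = 18.811 kg/min

ṁ = 18.8 kg/min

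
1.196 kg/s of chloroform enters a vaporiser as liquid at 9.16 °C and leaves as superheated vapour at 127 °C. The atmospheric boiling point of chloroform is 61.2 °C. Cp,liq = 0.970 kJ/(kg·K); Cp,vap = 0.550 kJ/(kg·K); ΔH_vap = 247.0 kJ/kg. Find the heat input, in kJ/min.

Q = 23900 kJ/min

liquid 9.16→61.2 °C: 50.479 kJ/kg
vaporisation at 61.2 °C: 247 kJ/kg
vapour 61.2→127 °C: 36.19 kJ/kg
Δh = 50.479 + 247 + 36.19 = 333.67 kJ/kg
Q = ṁ·Δh = 1.196 kg/s × 333.67 kJ/kg = 399.07 kJ/s
|Q| = 399.07 kW = 23944 kJ/min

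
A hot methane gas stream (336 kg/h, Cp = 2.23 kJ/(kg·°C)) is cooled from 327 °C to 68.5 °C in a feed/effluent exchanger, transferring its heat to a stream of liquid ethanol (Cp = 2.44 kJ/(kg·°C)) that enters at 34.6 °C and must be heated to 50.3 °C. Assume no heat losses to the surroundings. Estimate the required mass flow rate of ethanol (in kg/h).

ṁ_c = 5060 kg/h

Heat released by hot stream: Q = 336 × 2.23 × (327 − 68.5) = 193690 kJ/h
Energy balance on cold side (adiabatic exchanger): Q = ṁ_c·Cp_c·(T_c,out − T_c,in)
ṁ_c = 193690 / [2.44 × (50.3 − 34.6)] = 5056.1 kg/h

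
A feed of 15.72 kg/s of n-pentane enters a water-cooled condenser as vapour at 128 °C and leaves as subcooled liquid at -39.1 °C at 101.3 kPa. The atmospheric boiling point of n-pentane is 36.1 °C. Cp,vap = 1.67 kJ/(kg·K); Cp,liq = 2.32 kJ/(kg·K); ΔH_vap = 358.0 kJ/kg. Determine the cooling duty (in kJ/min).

vapour 128→36.1 °C: -153.47 kJ/kg
condensation at 36.1 °C: -358 kJ/kg
liquid 36.1→-39.1 °C: -174.46 kJ/kg
Δh = -153.47 + -358 + -174.46 = -685.94 kJ/kg
Q = ṁ·Δh = 15.72 kg/s × -685.94 kJ/kg = -10783 kJ/s
|Q| = 10783 kW = 646980 kJ/min

Q_c = 647000 kJ/min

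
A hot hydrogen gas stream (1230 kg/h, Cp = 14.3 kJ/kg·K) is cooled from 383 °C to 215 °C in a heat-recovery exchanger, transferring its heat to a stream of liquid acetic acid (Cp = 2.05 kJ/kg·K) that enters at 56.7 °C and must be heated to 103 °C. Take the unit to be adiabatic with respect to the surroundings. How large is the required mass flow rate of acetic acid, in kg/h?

ṁ_c = 31100 kg/h

Heat released by hot stream: Q = 1230 × 14.3 × (383 − 215) = 2.955e+06 kJ/h
Energy balance on cold side (adiabatic exchanger): Q = ṁ_c·Cp_c·(T_c,out − T_c,in)
ṁ_c = 2.955e+06 / [2.05 × (103 − 56.7)] = 31133 kg/h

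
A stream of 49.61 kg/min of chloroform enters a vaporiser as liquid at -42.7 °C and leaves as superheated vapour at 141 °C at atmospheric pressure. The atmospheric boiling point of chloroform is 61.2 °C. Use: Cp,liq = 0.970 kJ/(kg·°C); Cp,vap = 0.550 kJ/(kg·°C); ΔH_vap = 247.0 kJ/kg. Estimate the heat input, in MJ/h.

liquid -42.7→61.2 °C: 100.78 kJ/kg
vaporisation at 61.2 °C: 247 kJ/kg
vapour 61.2→141 °C: 43.89 kJ/kg
Δh = 100.78 + 247 + 43.89 = 391.67 kJ/kg
Q = ṁ·Δh = 49.61 kg/min × 391.67 kJ/kg = 19431 kJ/min
|Q| = 323.85 kW = 1165.9 MJ/h

Q = 1170 MJ/h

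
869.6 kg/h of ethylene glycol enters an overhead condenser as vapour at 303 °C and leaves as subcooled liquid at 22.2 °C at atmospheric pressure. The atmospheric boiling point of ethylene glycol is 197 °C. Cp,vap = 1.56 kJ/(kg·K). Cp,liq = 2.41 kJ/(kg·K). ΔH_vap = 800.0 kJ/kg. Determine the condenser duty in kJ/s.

vapour 303→197 °C: -165.36 kJ/kg
condensation at 197 °C: -800 kJ/kg
liquid 197→22.2 °C: -421.27 kJ/kg
Δh = -165.36 + -800 + -421.27 = -1386.6 kJ/kg
Q = ṁ·Δh = 869.6 kg/h × -1386.6 kJ/kg = -1.2058e+06 kJ/h
|Q| = 334.95 kW

Q_c = 335 kJ/s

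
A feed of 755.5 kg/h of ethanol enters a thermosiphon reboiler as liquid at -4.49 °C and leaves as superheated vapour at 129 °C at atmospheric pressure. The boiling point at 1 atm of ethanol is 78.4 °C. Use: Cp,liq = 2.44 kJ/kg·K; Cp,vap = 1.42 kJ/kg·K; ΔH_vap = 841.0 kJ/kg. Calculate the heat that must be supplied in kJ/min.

liquid -4.49→78.4 °C: 202.25 kJ/kg
vaporisation at 78.4 °C: 841 kJ/kg
vapour 78.4→129 °C: 71.852 kJ/kg
Δh = 202.25 + 841 + 71.852 = 1115.1 kJ/kg
Q = ṁ·Δh = 755.5 kg/h × 1115.1 kJ/kg = 842460 kJ/h
|Q| = 234.02 kW = 14041 kJ/min

Q = 14000 kJ/min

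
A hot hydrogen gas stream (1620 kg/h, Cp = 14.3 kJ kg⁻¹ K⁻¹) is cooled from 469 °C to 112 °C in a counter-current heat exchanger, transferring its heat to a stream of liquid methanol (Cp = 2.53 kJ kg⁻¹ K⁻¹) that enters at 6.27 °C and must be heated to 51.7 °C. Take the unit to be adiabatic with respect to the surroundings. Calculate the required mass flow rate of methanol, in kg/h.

Heat released by hot stream: Q = 1620 × 14.3 × (469 − 112) = 8.2703e+06 kJ/h
Energy balance on cold side (adiabatic exchanger): Q = ṁ_c·Cp_c·(T_c,out − T_c,in)
ṁ_c = 8.2703e+06 / [2.53 × (51.7 − 6.27)] = 71954 kg/h

ṁ_c = 72000 kg/h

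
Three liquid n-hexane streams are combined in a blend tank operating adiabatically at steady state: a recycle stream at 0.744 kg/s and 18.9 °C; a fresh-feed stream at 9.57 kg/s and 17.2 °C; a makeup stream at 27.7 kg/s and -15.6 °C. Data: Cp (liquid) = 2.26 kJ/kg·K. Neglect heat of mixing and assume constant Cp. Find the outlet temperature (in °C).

T_out = -6.67 °C

No heat crosses the boundary, so H_out = H_in.
T_out = Σ ṁᵢCp,ᵢTᵢ / Σ ṁᵢCp,ᵢ
      = -572.81 / 85.912 = -6.6674 °C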